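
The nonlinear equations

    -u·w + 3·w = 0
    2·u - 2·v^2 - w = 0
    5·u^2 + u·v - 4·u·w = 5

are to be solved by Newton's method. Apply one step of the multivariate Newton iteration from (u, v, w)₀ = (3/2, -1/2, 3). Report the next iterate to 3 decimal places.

At (3/2, -1/2, 3): F = (4.500, -0.500, -12.500).
Jacobian J = [[-w, 0, -u + 3], [2, -4·v, -1], [10·u + v - 4·w, u, -4·u]].
At the point, J = [[-3.000, 0.000, 1.500], [2.000, 2.000, -1.000], [2.500, 1.500, -6.000]] (det J = 28.500).
Solving J·Δ = −F gives Δ = (0.382, -1.250, -2.237).
Then the next iterate is (u, v, w)₁ = (1.882, -1.750, 0.763).

(1.882, -1.750, 0.763)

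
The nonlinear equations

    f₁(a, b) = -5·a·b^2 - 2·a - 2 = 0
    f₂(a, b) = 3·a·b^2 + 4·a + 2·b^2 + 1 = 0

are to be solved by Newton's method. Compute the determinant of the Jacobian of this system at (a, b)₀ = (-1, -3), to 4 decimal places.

J = [[-5·b^2 - 2, -10·a·b], [3·b^2 + 4, 6·a·b + 4·b]].
At the point, J = [[-47.0000, -30.0000], [31.0000, 6.0000]].
det J = 648.0000.

648.0000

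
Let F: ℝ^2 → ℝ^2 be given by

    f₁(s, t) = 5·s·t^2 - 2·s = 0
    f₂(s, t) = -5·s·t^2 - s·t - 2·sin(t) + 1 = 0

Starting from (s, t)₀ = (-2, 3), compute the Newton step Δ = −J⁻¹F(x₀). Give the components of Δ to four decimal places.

At (-2, 3): F = (-86.0000, 96.717760).
Jacobian J = [[5·t^2 - 2, 10·s·t], [-5·t^2 - t, -10·s·t - s - 2·cos(t)]].
At the point, J = [[43.0000, -60.0000], [-48.0000, 63.979985]] (det J = -128.860645).
Solving J·Δ = −F gives Δ = (2.3342, 0.2395).

(2.3342, 0.2395)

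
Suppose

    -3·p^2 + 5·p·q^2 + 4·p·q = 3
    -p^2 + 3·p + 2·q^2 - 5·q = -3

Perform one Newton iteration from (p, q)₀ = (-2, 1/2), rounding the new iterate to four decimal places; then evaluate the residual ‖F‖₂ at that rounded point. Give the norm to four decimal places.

At (-2, 1/2): F = (-21.5000, -9.0000).
Jacobian J = [[-6·p + 5·q^2 + 4·q, 10·p·q + 4·p], [-2·p + 3, 4·q - 5]].
At the point, J = [[15.2500, -18.0000], [7.0000, -3.0000]] (det J = 80.2500).
Solving J·Δ = −F gives Δ = (1.2150, -0.1651).
Then the next iterate is (p, q)₁ = (-0.7850, 0.3349).
Re-evaluating at (-0.7850, 0.3349): F = (-6.340481, -1.421409), so ‖F‖₂ = 6.4979.

6.4979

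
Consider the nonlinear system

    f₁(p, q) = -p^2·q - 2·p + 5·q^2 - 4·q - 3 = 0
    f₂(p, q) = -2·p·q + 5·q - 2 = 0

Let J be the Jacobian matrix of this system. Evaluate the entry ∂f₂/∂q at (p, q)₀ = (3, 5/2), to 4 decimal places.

∂f₂/∂q = -2·p + 5.
At (3, 5/2) this is -1.0000.

-1.0000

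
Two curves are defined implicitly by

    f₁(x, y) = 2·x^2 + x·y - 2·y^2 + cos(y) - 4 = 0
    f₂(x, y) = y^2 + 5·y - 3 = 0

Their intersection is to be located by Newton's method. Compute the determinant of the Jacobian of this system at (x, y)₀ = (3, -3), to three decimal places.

-9.000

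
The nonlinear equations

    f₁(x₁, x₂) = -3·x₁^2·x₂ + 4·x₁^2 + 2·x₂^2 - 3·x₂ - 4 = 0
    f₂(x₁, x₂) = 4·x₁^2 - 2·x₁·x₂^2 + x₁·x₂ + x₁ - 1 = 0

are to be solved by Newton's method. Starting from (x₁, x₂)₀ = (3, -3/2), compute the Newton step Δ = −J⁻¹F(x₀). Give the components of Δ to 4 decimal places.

(-1.3855, 0.3011)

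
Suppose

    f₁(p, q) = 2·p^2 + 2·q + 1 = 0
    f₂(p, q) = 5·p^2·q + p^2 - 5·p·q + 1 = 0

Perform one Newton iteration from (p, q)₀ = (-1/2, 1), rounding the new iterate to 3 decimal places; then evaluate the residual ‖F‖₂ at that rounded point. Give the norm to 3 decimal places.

4.423

At (-1/2, 1): F = (3.500, 5.000).
Jacobian J = [[4·p, 2], [10·p·q + 2·p - 5·q, 5·p^2 - 5·p]].
At the point, J = [[-2.000, 2.000], [-11.000, 3.750]] (det J = 14.500).
Solving J·Δ = −F gives Δ = (-0.216, -1.966).
Then the next iterate is (p, q)₁ = (-0.716, -0.966).
Re-evaluating at (-0.716, -0.966): F = (0.09331, -4.42175), so ‖F‖₂ = 4.423.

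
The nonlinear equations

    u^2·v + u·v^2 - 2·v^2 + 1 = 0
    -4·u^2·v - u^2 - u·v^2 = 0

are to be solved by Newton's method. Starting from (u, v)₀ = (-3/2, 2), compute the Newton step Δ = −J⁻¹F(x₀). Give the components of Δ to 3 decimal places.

At (-3/2, 2): F = (-8.500, -14.250).
Jacobian J = [[2·u·v + v^2, u^2 + 2·u·v - 4·v], [-8·u·v - 2·u - v^2, -4·u^2 - 2·u·v]].
At the point, J = [[-2.000, -11.750], [23.000, -3.000]] (det J = 276.250).
Solving J·Δ = −F gives Δ = (0.514, -0.811).

(0.514, -0.811)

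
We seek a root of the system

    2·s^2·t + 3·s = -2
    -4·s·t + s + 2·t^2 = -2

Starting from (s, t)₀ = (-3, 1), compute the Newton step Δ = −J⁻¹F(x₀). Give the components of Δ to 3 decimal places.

At (-3, 1): F = (11.000, 13.000).
Jacobian J = [[4·s·t + 3, 2·s^2], [-4·t + 1, -4·s + 4·t]].
At the point, J = [[-9.000, 18.000], [-3.000, 16.000]] (det J = -90.000).
Solving J·Δ = −F gives Δ = (-0.644, -0.933).

(-0.644, -0.933)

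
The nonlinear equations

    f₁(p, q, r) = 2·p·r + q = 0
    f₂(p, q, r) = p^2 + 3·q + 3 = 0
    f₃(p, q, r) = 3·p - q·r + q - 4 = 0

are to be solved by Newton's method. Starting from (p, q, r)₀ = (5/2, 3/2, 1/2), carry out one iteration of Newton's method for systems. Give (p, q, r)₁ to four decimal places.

(1.5932, -1.5720, 0.4958)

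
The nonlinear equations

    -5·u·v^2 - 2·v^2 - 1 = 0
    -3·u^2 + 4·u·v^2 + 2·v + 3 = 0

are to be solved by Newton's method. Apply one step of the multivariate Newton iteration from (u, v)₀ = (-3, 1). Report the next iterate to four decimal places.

(-1.6580, 0.7965)

At (-3, 1): F = (12.0000, -34.0000).
Jacobian J = [[-5·v^2, -10·u·v - 4·v], [-6·u + 4·v^2, 8·u·v + 2]].
At the point, J = [[-5.0000, 26.0000], [22.0000, -22.0000]] (det J = -462.0000).
Solving J·Δ = −F gives Δ = (1.3420, -0.2035).
Then the next iterate is (u, v)₁ = (-1.6580, 0.7965).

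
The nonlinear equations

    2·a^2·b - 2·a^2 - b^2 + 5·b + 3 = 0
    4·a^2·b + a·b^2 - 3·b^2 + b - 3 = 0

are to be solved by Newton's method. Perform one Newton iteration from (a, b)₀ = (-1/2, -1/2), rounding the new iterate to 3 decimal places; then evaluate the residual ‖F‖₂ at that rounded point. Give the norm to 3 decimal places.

At (-1/2, -1/2): F = (-0.500, -4.875).
Jacobian J = [[4·a·b - 4·a, 2·a^2 - 2·b + 5], [8·a·b + b^2, 4·a^2 + 2·a·b - 6·b + 1]].
At the point, J = [[3.000, 6.500], [2.250, 5.500]] (det J = 1.875).
Solving J·Δ = −F gives Δ = (-15.433, 7.200).
Then the next iterate is (a, b)₁ = (-15.933, 6.700).
Re-evaluating at (-15.933, 6.700): F = (2885.61957, 5957.25874), so ‖F‖₂ = 6619.345.

6619.345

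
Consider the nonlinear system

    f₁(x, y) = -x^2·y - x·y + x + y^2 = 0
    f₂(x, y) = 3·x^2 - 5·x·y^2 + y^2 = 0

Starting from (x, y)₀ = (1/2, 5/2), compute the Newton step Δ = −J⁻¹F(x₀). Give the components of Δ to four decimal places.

At (1/2, 5/2): F = (4.8750, -8.6250).
Jacobian J = [[-2·x·y - y + 1, -x^2 - x + 2·y], [6·x - 5·y^2, -10·x·y + 2·y]].
At the point, J = [[-4.0000, 4.2500], [-28.2500, -7.5000]] (det J = 150.0625).
Solving J·Δ = −F gives Δ = (-0.0006, -1.1476).

(-0.0006, -1.1476)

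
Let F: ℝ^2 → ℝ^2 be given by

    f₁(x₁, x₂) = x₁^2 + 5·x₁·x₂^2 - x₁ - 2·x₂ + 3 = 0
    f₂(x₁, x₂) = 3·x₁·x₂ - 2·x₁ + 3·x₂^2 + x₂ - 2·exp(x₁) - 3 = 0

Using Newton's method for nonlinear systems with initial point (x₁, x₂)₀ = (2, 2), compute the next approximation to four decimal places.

At (2, 2): F = (41.0000, 4.221888).
Jacobian J = [[2·x₁ + 5·x₂^2 - 1, 10·x₁·x₂ - 2], [3·x₂ - 2·exp(x₁) - 2, 3·x₁ + 6·x₂ + 1]].
At the point, J = [[23.0000, 38.0000], [-10.778112, 19.0000]] (det J = 846.568264).
Solving J·Δ = −F gives Δ = (-0.7307, -0.6367).
Then the next iterate is (x₁, x₂)₁ = (1.2693, 1.3633).

(1.2693, 1.3633)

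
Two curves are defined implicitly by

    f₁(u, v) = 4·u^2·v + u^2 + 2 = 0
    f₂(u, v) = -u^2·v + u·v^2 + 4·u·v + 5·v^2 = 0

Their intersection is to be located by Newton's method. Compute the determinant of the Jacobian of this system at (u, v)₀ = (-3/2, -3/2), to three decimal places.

J = [[8·u·v + 2·u, 4·u^2], [-2·u·v + v^2 + 4·v, -u^2 + 2·u·v + 4·u + 10·v]].
At the point, J = [[15.000, 9.000], [-8.250, -18.750]].
det J = -207.000.

-207.000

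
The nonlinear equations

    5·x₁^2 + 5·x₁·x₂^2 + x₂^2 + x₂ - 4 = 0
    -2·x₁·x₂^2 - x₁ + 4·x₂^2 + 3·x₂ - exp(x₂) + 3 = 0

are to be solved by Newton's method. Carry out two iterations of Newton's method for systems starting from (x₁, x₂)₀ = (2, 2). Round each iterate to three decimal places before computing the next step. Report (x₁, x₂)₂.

(1.691, -0.263)

At (2, 2): F = (62.000, -0.38906).
Jacobian J = [[10·x₁ + 5·x₂^2, 10·x₁·x₂ + 2·x₂ + 1], [-2·x₂^2 - 1, -4·x₁·x₂ + 8·x₂ - exp(x₂) + 3]].
At the point, J = [[40.000, 45.000], [-9.000, -4.38906]] (det J = 229.43776).
Solving J·Δ = −F gives Δ = (1.110, -2.364).
Then the next iterate is (x₁, x₂)₁ = (3.110, -0.364).
Round to (3.110, -0.364) and repeat: F = (46.18931, -2.19103), J = [[31.76248, -11.04840], [-1.26499, 3.92127]].
Δ = (-1.419, 0.101), so (x₁, x₂)₂ = (1.691, -0.263).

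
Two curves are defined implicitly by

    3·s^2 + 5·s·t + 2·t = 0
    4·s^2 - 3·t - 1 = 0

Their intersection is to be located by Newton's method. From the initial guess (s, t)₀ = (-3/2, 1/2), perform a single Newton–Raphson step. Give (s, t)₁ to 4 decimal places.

(-0.9892, 0.6237)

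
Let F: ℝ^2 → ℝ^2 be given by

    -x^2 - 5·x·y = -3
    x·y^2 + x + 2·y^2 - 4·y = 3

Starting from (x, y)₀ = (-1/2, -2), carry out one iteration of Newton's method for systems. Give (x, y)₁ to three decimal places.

(-0.531, -0.965)

At (-1/2, -2): F = (-2.250, 10.500).
Jacobian J = [[-2·x - 5·y, -5·x], [y^2 + 1, 2·x·y + 4·y - 4]].
At the point, J = [[11.000, 2.500], [5.000, -10.000]] (det J = -122.500).
Solving J·Δ = −F gives Δ = (-0.031, 1.035).
Then the next iterate is (x, y)₁ = (-0.531, -0.965).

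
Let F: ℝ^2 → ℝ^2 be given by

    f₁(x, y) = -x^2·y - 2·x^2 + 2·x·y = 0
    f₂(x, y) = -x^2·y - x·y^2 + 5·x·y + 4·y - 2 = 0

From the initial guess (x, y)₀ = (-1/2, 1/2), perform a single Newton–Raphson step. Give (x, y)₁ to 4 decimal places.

(-0.1307, 0.6340)

At (-1/2, 1/2): F = (-1.1250, -1.2500).
Jacobian J = [[-2·x·y - 4·x + 2·y, -x^2 + 2·x], [-2·x·y - y^2 + 5·y, -x^2 - 2·x·y + 5·x + 4]].
At the point, J = [[3.5000, -1.2500], [2.7500, 1.7500]] (det J = 9.5625).
Solving J·Δ = −F gives Δ = (0.3693, 0.1340).
Then the next iterate is (x, y)₁ = (-0.1307, 0.6340).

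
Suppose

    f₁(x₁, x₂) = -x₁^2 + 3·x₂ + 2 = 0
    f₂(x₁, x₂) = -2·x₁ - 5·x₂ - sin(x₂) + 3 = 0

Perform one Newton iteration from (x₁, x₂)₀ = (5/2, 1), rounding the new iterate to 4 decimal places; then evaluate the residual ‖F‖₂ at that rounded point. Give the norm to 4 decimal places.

0.8852

At (5/2, 1): F = (-1.2500, -7.841471).
Jacobian J = [[-2·x₁, 3], [-2, -cos(x₂) - 5]].
At the point, J = [[-5.0000, 3.0000], [-2.0000, -5.540302]] (det J = 33.701512).
Solving J·Δ = −F gives Δ = (-0.9035, -1.0892).
Then the next iterate is (x₁, x₂)₁ = (1.5965, -0.0892).
Re-evaluating at (1.5965, -0.0892): F = (-0.816412, 0.342082), so ‖F‖₂ = 0.8852.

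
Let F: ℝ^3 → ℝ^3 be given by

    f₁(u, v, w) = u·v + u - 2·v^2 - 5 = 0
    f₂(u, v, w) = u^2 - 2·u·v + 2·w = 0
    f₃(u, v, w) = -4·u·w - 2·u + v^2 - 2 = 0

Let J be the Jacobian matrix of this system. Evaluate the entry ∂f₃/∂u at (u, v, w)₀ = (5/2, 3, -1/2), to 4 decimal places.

∂f₃/∂u = -4·w - 2.
At (5/2, 3, -1/2) this is 0.0000.

0.0000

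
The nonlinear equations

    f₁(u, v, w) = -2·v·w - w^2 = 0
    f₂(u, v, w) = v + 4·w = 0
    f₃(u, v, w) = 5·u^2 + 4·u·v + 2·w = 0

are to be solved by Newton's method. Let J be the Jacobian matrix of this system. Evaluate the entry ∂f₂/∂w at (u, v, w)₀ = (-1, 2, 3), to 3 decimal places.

4.000

∂f₂/∂w = 4.
At (-1, 2, 3) this is 4.000.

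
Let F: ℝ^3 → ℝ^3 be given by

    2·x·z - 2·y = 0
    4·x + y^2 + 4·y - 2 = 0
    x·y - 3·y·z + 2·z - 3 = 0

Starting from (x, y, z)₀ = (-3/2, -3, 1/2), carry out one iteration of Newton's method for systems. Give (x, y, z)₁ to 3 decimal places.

At (-3/2, -3, 1/2): F = (4.500, -11.000, 7.000).
Jacobian J = [[2·z, -2, 2·x], [4, 2·y + 4, 0], [y, x - 3·z, -3·y + 2]].
At the point, J = [[1.000, -2.000, -3.000], [4.000, -2.000, 0.000], [-3.000, -3.000, 11.000]] (det J = 120.000).
Solving J·Δ = −F gives Δ = (4.017, 2.533, 1.150).
Then the next iterate is (x, y, z)₁ = (2.517, -0.467, 1.650).

(2.517, -0.467, 1.650)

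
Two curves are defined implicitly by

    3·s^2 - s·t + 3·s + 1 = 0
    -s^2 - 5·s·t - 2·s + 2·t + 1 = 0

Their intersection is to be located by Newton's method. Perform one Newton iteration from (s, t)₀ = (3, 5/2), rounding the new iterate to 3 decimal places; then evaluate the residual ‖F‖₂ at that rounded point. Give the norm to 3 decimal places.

At (3, 5/2): F = (29.500, -46.500).
Jacobian J = [[6·s - t + 3, -s], [-2·s - 5·t - 2, -5·s + 2]].
At the point, J = [[18.500, -3.000], [-20.500, -13.000]] (det J = -302.000).
Solving J·Δ = −F gives Δ = (-1.732, -0.846).
Then the next iterate is (s, t)₁ = (1.268, 1.654).
Re-evaluating at (1.268, 1.654): F = (7.53020, -10.32218), so ‖F‖₂ = 12.777.

12.777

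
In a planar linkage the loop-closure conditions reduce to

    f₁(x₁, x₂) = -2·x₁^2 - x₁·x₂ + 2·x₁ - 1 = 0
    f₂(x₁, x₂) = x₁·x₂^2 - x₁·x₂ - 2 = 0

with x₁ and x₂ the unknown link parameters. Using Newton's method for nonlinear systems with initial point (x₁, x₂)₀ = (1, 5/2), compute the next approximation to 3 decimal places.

At (1, 5/2): F = (-3.500, 1.750).
Jacobian J = [[-4·x₁ - x₂ + 2, -x₁], [x₂^2 - x₂, 2·x₁·x₂ - x₁]].
At the point, J = [[-4.500, -1.000], [3.750, 4.000]] (det J = -14.250).
Solving J·Δ = −F gives Δ = (-0.860, 0.368).
Then the next iterate is (x₁, x₂)₁ = (0.140, 2.868).

(0.140, 2.868)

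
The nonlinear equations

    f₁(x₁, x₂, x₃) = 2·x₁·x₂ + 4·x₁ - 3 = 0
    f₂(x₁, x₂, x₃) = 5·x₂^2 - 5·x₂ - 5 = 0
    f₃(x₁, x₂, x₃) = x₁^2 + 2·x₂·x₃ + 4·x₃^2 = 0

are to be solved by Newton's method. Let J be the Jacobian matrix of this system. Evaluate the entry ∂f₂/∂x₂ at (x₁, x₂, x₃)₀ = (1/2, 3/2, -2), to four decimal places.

∂f₂/∂x₂ = 10·x₂ - 5.
At (1/2, 3/2, -2) this is 10.0000.

10.0000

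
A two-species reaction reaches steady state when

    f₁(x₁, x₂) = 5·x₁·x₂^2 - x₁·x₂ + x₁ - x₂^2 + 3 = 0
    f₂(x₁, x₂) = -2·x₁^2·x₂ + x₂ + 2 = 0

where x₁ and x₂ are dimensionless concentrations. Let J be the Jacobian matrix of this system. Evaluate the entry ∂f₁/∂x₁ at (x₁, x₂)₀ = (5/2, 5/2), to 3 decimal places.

∂f₁/∂x₁ = 5·x₂^2 - x₂ + 1.
At (5/2, 5/2) this is 29.750.

29.750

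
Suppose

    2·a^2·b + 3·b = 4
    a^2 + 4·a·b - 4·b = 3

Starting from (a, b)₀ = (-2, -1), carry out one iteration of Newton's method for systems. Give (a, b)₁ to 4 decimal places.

At (-2, -1): F = (-15.0000, 13.0000).
Jacobian J = [[4·a·b, 2·a^2 + 3], [2·a + 4·b, 4·a - 4]].
At the point, J = [[8.0000, 11.0000], [-8.0000, -12.0000]] (det J = -8.0000).
Solving J·Δ = −F gives Δ = (4.6250, -2.0000).
Then the next iterate is (a, b)₁ = (2.6250, -3.0000).

(2.6250, -3.0000)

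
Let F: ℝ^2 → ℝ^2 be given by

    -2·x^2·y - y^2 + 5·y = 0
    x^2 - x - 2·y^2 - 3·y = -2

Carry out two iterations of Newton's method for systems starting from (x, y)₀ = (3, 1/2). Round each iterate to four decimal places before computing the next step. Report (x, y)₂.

(1.4646, 0.6087)

At (3, 1/2): F = (-6.7500, 6.0000).
Jacobian J = [[-4·x·y, -2·x^2 - 2·y + 5], [2·x - 1, -4·y - 3]].
At the point, J = [[-6.0000, -14.0000], [5.0000, -5.0000]] (det J = 100.0000).
Solving J·Δ = −F gives Δ = (-1.1775, 0.0225).
Then the next iterate is (x, y)₁ = (1.8225, 0.5225).
Round to (1.8225, 0.5225) and repeat: F = (-1.131480, 1.385494), J = [[-3.809025, -2.688013], [2.6450, -5.0900]].
Δ = (-0.3579, 0.0862), so (x, y)₂ = (1.4646, 0.6087).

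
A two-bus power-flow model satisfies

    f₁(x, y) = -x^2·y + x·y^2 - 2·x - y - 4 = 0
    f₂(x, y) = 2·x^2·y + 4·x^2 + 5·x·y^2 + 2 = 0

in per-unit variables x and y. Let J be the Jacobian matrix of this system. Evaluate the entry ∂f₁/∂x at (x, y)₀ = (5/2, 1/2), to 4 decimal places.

-4.2500

∂f₁/∂x = -2·x·y + y^2 - 2.
At (5/2, 1/2) this is -4.2500.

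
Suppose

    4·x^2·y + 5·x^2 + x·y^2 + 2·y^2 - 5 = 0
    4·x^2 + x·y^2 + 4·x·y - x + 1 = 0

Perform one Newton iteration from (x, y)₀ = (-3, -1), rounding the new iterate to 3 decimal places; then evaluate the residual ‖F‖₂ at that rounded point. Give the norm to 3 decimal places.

12.439

At (-3, -1): F = (3.000, 49.000).
Jacobian J = [[8·x·y + 10·x + y^2, 4·x^2 + 2·x·y + 4·y], [8·x + y^2 + 4·y - 1, 2·x·y + 4·x]].
At the point, J = [[-5.000, 38.000], [-28.000, -6.000]] (det J = 1094.000).
Solving J·Δ = −F gives Δ = (1.718, 0.147).
Then the next iterate is (x, y)₁ = (-1.282, -0.853).
Re-evaluating at (-1.282, -0.853): F = (-1.86766, 12.29749), so ‖F‖₂ = 12.439.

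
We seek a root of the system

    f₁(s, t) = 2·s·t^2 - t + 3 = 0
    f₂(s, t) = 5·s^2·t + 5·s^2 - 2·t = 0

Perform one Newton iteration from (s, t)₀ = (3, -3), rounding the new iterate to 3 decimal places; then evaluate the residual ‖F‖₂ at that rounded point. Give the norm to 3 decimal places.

At (3, -3): F = (60.000, -84.000).
Jacobian J = [[2·t^2, 4·s·t - 1], [10·s·t + 10·s, 5·s^2 - 2]].
At the point, J = [[18.000, -37.000], [-60.000, 43.000]] (det J = -1446.000).
Solving J·Δ = −F gives Δ = (-0.365, 1.444).
Then the next iterate is (s, t)₁ = (2.635, -1.556).
Re-evaluating at (2.635, -1.556): F = (17.31539, -16.19017), so ‖F‖₂ = 23.705.

23.705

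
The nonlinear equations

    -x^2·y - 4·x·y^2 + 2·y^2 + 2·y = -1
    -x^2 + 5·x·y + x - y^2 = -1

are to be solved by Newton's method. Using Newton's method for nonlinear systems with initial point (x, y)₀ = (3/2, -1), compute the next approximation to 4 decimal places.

(0.6550, -0.7542)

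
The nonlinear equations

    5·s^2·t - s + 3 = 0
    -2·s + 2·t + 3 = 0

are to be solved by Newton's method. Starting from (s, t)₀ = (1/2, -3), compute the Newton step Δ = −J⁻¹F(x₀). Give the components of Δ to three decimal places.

At (1/2, -3): F = (-1.250, -4.000).
Jacobian J = [[10·s·t - 1, 5·s^2], [-2, 2]].
At the point, J = [[-16.000, 1.250], [-2.000, 2.000]] (det J = -29.500).
Solving J·Δ = −F gives Δ = (0.085, 2.085).

(0.085, 2.085)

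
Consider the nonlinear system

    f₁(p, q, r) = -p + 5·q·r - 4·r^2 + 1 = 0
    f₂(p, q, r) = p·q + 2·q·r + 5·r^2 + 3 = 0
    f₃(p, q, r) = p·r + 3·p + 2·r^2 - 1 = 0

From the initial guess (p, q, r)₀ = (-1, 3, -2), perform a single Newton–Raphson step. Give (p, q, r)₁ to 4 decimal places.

At (-1, 3, -2): F = (-44.0000, 8.0000, 6.0000).
Jacobian J = [[-1, 5·r, 5·q - 8·r], [q, p + 2·r, 2·q + 10·r], [r + 3, 0, p + 4·r]].
At the point, J = [[-1.0000, -10.0000, 31.0000], [3.0000, -5.0000, -14.0000], [1.0000, 0.0000, -9.0000]] (det J = -20.0000).
Solving J·Δ = −F gives Δ = (-46.5000, -13.7000, -4.5000).
Then the next iterate is (p, q, r)₁ = (-47.5000, -10.7000, -6.5000).

(-47.5000, -10.7000, -6.5000)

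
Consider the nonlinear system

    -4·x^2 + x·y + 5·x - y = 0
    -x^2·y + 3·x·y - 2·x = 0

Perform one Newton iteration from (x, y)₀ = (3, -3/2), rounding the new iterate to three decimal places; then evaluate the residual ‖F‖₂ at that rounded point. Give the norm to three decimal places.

At (3, -3/2): F = (-24.000, -6.000).
Jacobian J = [[-8·x + y + 5, x - 1], [-2·x·y + 3·y - 2, -x^2 + 3·x]].
At the point, J = [[-20.500, 2.000], [2.500, 0.000]] (det J = -5.000).
Solving J·Δ = −F gives Δ = (2.400, 36.600).
Then the next iterate is (x, y)₁ = (5.400, 35.100).
Re-evaluating at (5.400, 35.100): F = (64.800, -465.696), so ‖F‖₂ = 470.183.

470.183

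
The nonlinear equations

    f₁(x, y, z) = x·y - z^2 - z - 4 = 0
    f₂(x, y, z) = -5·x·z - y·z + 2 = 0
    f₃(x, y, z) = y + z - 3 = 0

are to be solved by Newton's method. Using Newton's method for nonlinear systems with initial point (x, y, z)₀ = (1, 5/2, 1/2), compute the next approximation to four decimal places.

At (1, 5/2, 1/2): F = (-2.2500, -1.7500, 0.0000).
Jacobian J = [[y, x, -2·z - 1], [-5·z, -z, -5·x - y], [0, 1, 1]].
At the point, J = [[2.5000, 1.0000, -2.0000], [-2.5000, -0.5000, -7.5000], [0.0000, 1.0000, 1.0000]] (det J = 25.0000).
Solving J·Δ = −F gives Δ = (0.4200, 0.4000, -0.4000).
Then the next iterate is (x, y, z)₁ = (1.4200, 2.9000, 0.1000).

(1.4200, 2.9000, 0.1000)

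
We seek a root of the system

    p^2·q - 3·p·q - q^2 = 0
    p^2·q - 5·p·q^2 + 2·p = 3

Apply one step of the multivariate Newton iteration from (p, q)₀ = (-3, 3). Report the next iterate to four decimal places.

(-1.6507, 2.2859)

At (-3, 3): F = (45.0000, 153.0000).
Jacobian J = [[2·p·q - 3·q, p^2 - 3·p - 2·q], [2·p·q - 5·q^2 + 2, p^2 - 10·p·q]].
At the point, J = [[-27.0000, 12.0000], [-61.0000, 99.0000]] (det J = -1941.0000).
Solving J·Δ = −F gives Δ = (1.3493, -0.7141).
Then the next iterate is (p, q)₁ = (-1.6507, 2.2859).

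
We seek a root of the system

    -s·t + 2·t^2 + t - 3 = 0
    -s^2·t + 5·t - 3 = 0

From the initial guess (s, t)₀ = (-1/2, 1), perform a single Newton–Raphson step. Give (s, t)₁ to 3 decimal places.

At (-1/2, 1): F = (0.500, 1.750).
Jacobian J = [[-t, -s + 4·t + 1], [-2·s·t, -s^2 + 5]].
At the point, J = [[-1.000, 5.500], [1.000, 4.750]] (det J = -10.250).
Solving J·Δ = −F gives Δ = (-0.707, -0.220).
Then the next iterate is (s, t)₁ = (-1.207, 0.780).

(-1.207, 0.780)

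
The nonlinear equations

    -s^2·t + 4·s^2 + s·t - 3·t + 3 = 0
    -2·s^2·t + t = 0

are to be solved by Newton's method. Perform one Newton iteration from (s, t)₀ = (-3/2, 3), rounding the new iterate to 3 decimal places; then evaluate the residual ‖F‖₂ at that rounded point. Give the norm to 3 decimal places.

At (-3/2, 3): F = (-8.250, -10.500).
Jacobian J = [[-2·s·t + 8·s + t, -s^2 + s - 3], [-4·s·t, -2·s^2 + 1]].
At the point, J = [[0.000, -6.750], [18.000, -3.500]] (det J = 121.500).
Solving J·Δ = −F gives Δ = (0.346, -1.222).
Then the next iterate is (s, t)₁ = (-1.154, 1.778).
Re-evaluating at (-1.154, 1.778): F = (-1.42674, -2.95758), so ‖F‖₂ = 3.284.

3.284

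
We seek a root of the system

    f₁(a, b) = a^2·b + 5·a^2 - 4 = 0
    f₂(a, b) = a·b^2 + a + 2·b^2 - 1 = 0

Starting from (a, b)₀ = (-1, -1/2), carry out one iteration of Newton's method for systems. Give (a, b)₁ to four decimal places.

(-1.1613, -2.4516)

At (-1, -1/2): F = (0.5000, -1.7500).
Jacobian J = [[2·a·b + 10·a, a^2], [b^2 + 1, 2·a·b + 4·b]].
At the point, J = [[-9.0000, 1.0000], [1.2500, -1.0000]] (det J = 7.7500).
Solving J·Δ = −F gives Δ = (-0.1613, -1.9516).
Then the next iterate is (a, b)₁ = (-1.1613, -2.4516).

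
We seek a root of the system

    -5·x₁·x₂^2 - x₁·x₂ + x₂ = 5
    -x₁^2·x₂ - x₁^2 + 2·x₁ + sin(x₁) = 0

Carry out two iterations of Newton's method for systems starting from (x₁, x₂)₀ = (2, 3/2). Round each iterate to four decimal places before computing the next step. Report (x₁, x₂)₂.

At (2, 3/2): F = (-29.0000, -5.090703).
Jacobian J = [[-5·x₂^2 - x₂, -10·x₁·x₂ - x₁ + 1], [-2·x₁·x₂ - 2·x₁ + cos(x₁) + 2, -x₁^2]].
At the point, J = [[-12.7500, -31.0000], [-8.416147, -4.0000]] (det J = -209.900552).
Solving J·Δ = −F gives Δ = (-0.1992, -0.8536).
Then the next iterate is (x₁, x₂)₁ = (1.8008, 0.6464).
Round to (1.8008, 0.6464) and repeat: F = (-9.279805, -0.763813), J = [[-2.735565, -12.441171], [-4.157655, -3.242881]].
Δ = (0.4805, -0.8515), so (x₁, x₂)₂ = (2.2813, -0.2051).

(2.2813, -0.2051)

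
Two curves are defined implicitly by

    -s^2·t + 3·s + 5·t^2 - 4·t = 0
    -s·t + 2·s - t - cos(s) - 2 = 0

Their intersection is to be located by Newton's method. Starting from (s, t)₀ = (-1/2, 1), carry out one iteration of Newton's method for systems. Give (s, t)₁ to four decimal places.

(4.6161, -2.4286)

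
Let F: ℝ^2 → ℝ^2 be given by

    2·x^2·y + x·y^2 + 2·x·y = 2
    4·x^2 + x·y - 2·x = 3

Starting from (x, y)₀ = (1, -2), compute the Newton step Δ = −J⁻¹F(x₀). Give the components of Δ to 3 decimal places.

(-0.750, 6.000)

At (1, -2): F = (-6.000, -3.000).
Jacobian J = [[4·x·y + y^2 + 2·y, 2·x^2 + 2·x·y + 2·x], [8·x + y - 2, x]].
At the point, J = [[-8.000, 0.000], [4.000, 1.000]] (det J = -8.000).
Solving J·Δ = −F gives Δ = (-0.750, 6.000).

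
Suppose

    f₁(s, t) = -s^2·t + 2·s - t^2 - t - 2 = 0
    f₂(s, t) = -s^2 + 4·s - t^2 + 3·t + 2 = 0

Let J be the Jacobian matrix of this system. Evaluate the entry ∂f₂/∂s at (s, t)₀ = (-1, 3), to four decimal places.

∂f₂/∂s = -2·s + 4.
At (-1, 3) this is 6.0000.

6.0000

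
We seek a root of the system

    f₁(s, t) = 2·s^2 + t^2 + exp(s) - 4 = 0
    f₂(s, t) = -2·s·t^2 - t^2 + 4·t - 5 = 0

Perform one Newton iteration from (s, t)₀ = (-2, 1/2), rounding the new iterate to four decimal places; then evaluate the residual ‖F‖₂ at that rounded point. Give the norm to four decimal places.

At (-2, 1/2): F = (4.385335, -2.2500).
Jacobian J = [[4·s + exp(s), 2·t], [-2·t^2, -4·s·t - 2·t + 4]].
At the point, J = [[-7.864665, 1.0000], [-0.5000, 7.0000]] (det J = -54.552653).
Solving J·Δ = −F gives Δ = (0.6040, 0.3646).
Then the next iterate is (s, t)₁ = (-1.3960, 0.8646).
Re-evaluating at (-1.3960, 0.8646): F = (0.892750, -0.202021), so ‖F‖₂ = 0.9153.

0.9153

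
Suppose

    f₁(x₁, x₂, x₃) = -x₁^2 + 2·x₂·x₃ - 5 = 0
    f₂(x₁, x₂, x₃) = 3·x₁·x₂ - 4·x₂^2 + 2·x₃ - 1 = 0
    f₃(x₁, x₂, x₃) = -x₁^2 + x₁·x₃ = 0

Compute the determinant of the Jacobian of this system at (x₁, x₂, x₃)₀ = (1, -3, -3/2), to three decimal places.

J = [[-2·x₁, 2·x₃, 2·x₂], [3·x₂, 3·x₁ - 8·x₂, 2], [-2·x₁ + x₃, 0, x₁]].
At the point, J = [[-2.000, -3.000, -6.000], [-9.000, 27.000, 2.000], [-3.500, 0.000, 1.000]].
det J = -627.000.

-627.000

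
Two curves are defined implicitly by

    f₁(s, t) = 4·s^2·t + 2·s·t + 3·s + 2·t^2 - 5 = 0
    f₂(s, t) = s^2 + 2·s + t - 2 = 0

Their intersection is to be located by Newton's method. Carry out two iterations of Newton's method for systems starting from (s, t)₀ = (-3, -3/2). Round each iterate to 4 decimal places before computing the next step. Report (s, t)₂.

(-2.5688, 0.5507)

At (-3, -3/2): F = (-54.5000, -0.5000).
Jacobian J = [[8·s·t + 2·t + 3, 4·s^2 + 2·s + 4·t], [2·s + 2, 1]].
At the point, J = [[36.0000, 24.0000], [-4.0000, 1.0000]] (det J = 132.0000).
Solving J·Δ = −F gives Δ = (0.3220, 1.7879).
Then the next iterate is (s, t)₁ = (-2.6780, 0.2879).
Round to (-2.6780, 0.2879) and repeat: F = (-6.151308, 0.103584), J = [[-2.592170, 24.482336], [-3.3560, 1.0000]].
Δ = (0.1092, 0.2628), so (s, t)₂ = (-2.5688, 0.5507).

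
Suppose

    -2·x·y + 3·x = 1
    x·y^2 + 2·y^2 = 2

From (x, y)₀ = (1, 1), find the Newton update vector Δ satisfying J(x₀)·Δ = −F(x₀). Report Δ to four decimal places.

(-0.2500, -0.1250)

At (1, 1): F = (0.0000, 1.0000).
Jacobian J = [[-2·y + 3, -2·x], [y^2, 2·x·y + 4·y]].
At the point, J = [[1.0000, -2.0000], [1.0000, 6.0000]] (det J = 8.0000).
Solving J·Δ = −F gives Δ = (-0.2500, -0.1250).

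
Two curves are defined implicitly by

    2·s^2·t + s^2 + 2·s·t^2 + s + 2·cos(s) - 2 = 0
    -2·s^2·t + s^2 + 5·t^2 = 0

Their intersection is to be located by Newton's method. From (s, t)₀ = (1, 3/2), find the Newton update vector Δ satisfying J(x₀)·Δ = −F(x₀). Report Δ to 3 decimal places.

(-0.202, -0.774)

At (1, 3/2): F = (8.58060, 9.250).
Jacobian J = [[4·s·t + 2·s + 2·t^2 - 2·sin(s) + 1, 2·s^2 + 4·s·t], [-4·s·t + 2·s, -2·s^2 + 10·t]].
At the point, J = [[11.81706, 8.000], [-4.000, 13.000]] (det J = 185.62175).
Solving J·Δ = −F gives Δ = (-0.202, -0.774).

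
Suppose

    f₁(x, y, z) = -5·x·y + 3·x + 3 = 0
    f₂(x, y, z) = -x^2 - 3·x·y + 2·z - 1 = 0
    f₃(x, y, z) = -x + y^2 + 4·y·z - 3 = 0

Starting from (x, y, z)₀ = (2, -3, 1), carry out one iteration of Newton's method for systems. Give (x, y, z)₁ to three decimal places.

(0.320, -2.124, 0.327)

At (2, -3, 1): F = (39.000, 15.000, -8.000).
Jacobian J = [[-5·y + 3, -5·x, 0], [-2·x - 3·y, -3·x, 2], [-1, 2·y + 4·z, 4·y]].
At the point, J = [[18.000, -10.000, 0.000], [5.000, -6.000, 2.000], [-1.000, -2.000, -12.000]] (det J = 788.000).
Solving J·Δ = −F gives Δ = (-1.680, 0.876, -0.673).
Then the next iterate is (x, y, z)₁ = (0.320, -2.124, 0.327).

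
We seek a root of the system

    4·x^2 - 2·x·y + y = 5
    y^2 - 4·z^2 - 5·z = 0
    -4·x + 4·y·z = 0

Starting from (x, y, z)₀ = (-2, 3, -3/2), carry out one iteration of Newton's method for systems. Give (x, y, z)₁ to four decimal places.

(-1.1828, 1.3958, -1.1964)

At (-2, 3, -3/2): F = (26.0000, 7.5000, -10.0000).
Jacobian J = [[8·x - 2·y, -2·x + 1, 0], [0, 2·y, -8·z - 5], [-4, 4·z, 4·y]].
At the point, J = [[-22.0000, 5.0000, 0.0000], [0.0000, 6.0000, 7.0000], [-4.0000, -6.0000, 12.0000]] (det J = -2648.0000).
Solving J·Δ = −F gives Δ = (0.8172, -1.6042, 0.3036).
Then the next iterate is (x, y, z)₁ = (-1.1828, 1.3958, -1.1964).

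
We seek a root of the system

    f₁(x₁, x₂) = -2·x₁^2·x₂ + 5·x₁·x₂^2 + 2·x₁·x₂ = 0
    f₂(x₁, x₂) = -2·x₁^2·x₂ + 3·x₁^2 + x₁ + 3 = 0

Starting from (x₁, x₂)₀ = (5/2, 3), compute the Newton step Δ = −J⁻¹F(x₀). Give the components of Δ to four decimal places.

(0.3379, -1.4385)

At (5/2, 3): F = (90.0000, -13.2500).
Jacobian J = [[-4·x₁·x₂ + 5·x₂^2 + 2·x₂, -2·x₁^2 + 10·x₁·x₂ + 2·x₁], [-4·x₁·x₂ + 6·x₁ + 1, -2·x₁^2]].
At the point, J = [[21.0000, 67.5000], [-14.0000, -12.5000]] (det J = 682.5000).
Solving J·Δ = −F gives Δ = (0.3379, -1.4385).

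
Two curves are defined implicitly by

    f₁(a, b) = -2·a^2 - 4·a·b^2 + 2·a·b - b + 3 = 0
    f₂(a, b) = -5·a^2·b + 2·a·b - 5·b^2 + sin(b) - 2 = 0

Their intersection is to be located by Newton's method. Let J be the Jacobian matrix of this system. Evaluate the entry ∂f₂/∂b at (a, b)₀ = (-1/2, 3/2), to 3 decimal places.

∂f₂/∂b = -5·a^2 + 2·a - 10·b + cos(b).
At (-1/2, 3/2) this is -17.179.

-17.179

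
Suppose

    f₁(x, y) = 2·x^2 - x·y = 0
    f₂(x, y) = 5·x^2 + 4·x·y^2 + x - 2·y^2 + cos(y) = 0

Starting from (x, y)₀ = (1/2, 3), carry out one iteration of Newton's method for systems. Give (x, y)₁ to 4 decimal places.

(0.4754, 1.0493)

At (1/2, 3): F = (-1.0000, 0.760008).
Jacobian J = [[4·x - y, -x], [10·x + 4·y^2 + 1, 8·x·y - 4·y - sin(y)]].
At the point, J = [[-1.0000, -0.5000], [42.0000, -0.141120]] (det J = 21.141120).
Solving J·Δ = −F gives Δ = (-0.0246, -1.9507).
Then the next iterate is (x, y)₁ = (0.4754, 1.0493).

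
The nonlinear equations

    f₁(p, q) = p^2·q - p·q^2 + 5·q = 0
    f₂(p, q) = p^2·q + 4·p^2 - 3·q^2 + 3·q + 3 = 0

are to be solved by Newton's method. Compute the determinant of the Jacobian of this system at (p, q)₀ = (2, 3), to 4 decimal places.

J = [[2·p·q - q^2, p^2 - 2·p·q + 5], [2·p·q + 8·p, p^2 - 6·q + 3]].
At the point, J = [[3.0000, -3.0000], [28.0000, -11.0000]].
det J = 51.0000.

51.0000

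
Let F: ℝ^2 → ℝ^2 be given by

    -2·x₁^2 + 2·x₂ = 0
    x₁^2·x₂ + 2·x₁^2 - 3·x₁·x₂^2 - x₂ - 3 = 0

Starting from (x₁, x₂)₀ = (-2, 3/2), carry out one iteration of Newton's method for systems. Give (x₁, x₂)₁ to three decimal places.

At (-2, 3/2): F = (-5.000, 23.000).
Jacobian J = [[-4·x₁, 2], [2·x₁·x₂ + 4·x₁ - 3·x₂^2, x₁^2 - 6·x₁·x₂ - 1]].
At the point, J = [[8.000, 2.000], [-20.750, 21.000]] (det J = 209.500).
Solving J·Δ = −F gives Δ = (0.721, -0.383).
Then the next iterate is (x₁, x₂)₁ = (-1.279, 1.117).

(-1.279, 1.117)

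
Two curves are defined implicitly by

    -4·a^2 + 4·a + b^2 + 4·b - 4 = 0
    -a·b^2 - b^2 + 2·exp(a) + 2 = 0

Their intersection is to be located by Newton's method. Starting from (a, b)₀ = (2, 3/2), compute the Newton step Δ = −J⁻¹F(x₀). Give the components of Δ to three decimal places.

At (2, 3/2): F = (-3.750, 10.02811).
Jacobian J = [[-8·a + 4, 2·b + 4], [-b^2 + 2·exp(a), -2·a·b - 2·b]].
At the point, J = [[-12.000, 7.000], [12.52811, -9.000]] (det J = 20.30321).
Solving J·Δ = −F gives Δ = (1.795, 3.613).

(1.795, 3.613)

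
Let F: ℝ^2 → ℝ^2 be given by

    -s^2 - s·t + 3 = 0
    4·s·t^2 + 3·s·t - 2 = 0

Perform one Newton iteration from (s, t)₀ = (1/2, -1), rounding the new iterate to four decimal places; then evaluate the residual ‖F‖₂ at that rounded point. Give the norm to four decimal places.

2544.0530

At (1/2, -1): F = (3.2500, -1.5000).
Jacobian J = [[-2·s - t, -s], [4·t^2 + 3·t, 8·s·t + 3·s]].
At the point, J = [[0.0000, -0.5000], [1.0000, -2.5000]] (det J = 0.5000).
Solving J·Δ = −F gives Δ = (17.7500, 6.5000).
Then the next iterate is (s, t)₁ = (18.2500, 5.5000).
Re-evaluating at (18.2500, 5.5000): F = (-430.4375, 2507.3750), so ‖F‖₂ = 2544.0530.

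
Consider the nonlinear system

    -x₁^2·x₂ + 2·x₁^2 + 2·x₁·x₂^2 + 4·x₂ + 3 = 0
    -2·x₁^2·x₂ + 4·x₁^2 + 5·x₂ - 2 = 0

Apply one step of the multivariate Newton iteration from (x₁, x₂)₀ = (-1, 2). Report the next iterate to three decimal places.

(-3.042, -0.667)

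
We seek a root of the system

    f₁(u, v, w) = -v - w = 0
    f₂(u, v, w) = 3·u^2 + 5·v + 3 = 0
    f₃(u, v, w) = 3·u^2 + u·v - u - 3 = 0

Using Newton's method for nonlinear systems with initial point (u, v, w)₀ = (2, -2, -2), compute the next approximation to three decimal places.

(1.762, -2.429, 2.429)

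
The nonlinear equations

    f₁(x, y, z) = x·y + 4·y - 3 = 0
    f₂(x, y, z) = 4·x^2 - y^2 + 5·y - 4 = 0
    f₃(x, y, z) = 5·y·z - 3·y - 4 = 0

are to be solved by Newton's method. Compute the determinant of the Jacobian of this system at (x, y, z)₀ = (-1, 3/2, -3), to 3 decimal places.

202.500

J = [[y, x + 4, 0], [8·x, -2·y + 5, 0], [0, 5·z - 3, 5·y]].
At the point, J = [[1.500, 3.000, 0.000], [-8.000, 2.000, 0.000], [0.000, -18.000, 7.500]].
det J = 202.500.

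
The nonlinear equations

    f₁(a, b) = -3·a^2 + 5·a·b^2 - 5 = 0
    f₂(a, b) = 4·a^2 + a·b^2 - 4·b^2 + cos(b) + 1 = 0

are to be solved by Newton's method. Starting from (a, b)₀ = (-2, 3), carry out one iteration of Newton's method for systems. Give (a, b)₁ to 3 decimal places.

At (-2, 3): F = (-107.000, -37.98999).
Jacobian J = [[-6·a + 5·b^2, 10·a·b], [8·a + b^2, 2·a·b - 8·b - sin(b)]].
At the point, J = [[57.000, -60.000], [-7.000, -36.14112]] (det J = -2480.04384).
Solving J·Δ = −F gives Δ = (0.640, -1.175).
Then the next iterate is (a, b)₁ = (-1.360, 1.825).

(-1.360, 1.825)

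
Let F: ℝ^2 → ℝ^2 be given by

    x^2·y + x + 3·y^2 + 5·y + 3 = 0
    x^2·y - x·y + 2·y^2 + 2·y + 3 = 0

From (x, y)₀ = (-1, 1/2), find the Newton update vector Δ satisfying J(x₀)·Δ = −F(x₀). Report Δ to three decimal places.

At (-1, 1/2): F = (5.750, 5.500).
Jacobian J = [[2·x·y + 1, x^2 + 6·y + 5], [2·x·y - y, x^2 - x + 4·y + 2]].
At the point, J = [[0.000, 9.000], [-1.500, 6.000]] (det J = 13.500).
Solving J·Δ = −F gives Δ = (1.111, -0.639).

(1.111, -0.639)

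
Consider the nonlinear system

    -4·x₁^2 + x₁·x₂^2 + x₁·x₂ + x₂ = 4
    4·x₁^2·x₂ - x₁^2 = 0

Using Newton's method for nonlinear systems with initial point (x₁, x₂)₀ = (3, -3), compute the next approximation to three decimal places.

At (3, -3): F = (-25.000, -117.000).
Jacobian J = [[-8·x₁ + x₂^2 + x₂, 2·x₁·x₂ + x₁ + 1], [8·x₁·x₂ - 2·x₁, 4·x₁^2]].
At the point, J = [[-18.000, -14.000], [-78.000, 36.000]] (det J = -1740.000).
Solving J·Δ = −F gives Δ = (-1.459, 0.090).
Then the next iterate is (x₁, x₂)₁ = (1.541, -2.910).

(1.541, -2.910)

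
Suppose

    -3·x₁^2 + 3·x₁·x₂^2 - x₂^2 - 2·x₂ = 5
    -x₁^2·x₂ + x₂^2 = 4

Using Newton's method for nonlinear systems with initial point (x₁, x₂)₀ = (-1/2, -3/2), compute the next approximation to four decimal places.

At (-1/2, -3/2): F = (-8.3750, -1.3750).
Jacobian J = [[-6·x₁ + 3·x₂^2, 6·x₁·x₂ - 2·x₂ - 2], [-2·x₁·x₂, -x₁^2 + 2·x₂]].
At the point, J = [[9.7500, 5.5000], [-1.5000, -3.2500]] (det J = -23.4375).
Solving J·Δ = −F gives Δ = (1.4840, -1.1080).
Then the next iterate is (x₁, x₂)₁ = (0.9840, -2.6080).

(0.9840, -2.6080)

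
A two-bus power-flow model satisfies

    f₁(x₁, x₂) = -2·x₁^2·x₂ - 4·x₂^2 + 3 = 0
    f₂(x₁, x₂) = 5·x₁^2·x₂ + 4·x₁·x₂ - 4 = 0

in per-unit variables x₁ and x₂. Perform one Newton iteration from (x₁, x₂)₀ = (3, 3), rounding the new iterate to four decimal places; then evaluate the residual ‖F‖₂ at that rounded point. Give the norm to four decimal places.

52.9914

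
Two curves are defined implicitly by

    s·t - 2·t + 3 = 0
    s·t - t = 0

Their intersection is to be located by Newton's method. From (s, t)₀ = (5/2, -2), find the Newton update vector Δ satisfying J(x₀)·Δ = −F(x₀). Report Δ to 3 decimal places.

At (5/2, -2): F = (2.000, -3.000).
Jacobian J = [[t, s - 2], [t, s - 1]].
At the point, J = [[-2.000, 0.500], [-2.000, 1.500]] (det J = -2.000).
Solving J·Δ = −F gives Δ = (2.250, 5.000).

(2.250, 5.000)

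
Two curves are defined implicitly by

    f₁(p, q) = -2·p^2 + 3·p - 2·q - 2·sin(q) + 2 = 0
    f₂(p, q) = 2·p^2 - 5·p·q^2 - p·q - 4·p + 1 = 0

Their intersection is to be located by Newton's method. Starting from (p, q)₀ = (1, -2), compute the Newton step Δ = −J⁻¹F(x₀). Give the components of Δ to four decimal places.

At (1, -2): F = (8.818595, -19.0000).
Jacobian J = [[-4·p + 3, -2·cos(q) - 2], [4·p - 5·q^2 - q - 4, -10·p·q - p]].
At the point, J = [[-1.0000, -1.167706], [-18.0000, 19.0000]] (det J = -40.018714).
Solving J·Δ = −F gives Δ = (3.6325, 4.4413).

(3.6325, 4.4413)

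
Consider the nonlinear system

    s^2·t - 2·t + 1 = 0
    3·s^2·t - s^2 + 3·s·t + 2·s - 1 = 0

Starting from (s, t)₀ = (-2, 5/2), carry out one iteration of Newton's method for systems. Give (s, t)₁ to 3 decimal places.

At (-2, 5/2): F = (6.000, 6.000).
Jacobian J = [[2·s·t, s^2 - 2], [6·s·t - 2·s + 3·t + 2, 3·s^2 + 3·s]].
At the point, J = [[-10.000, 2.000], [-16.500, 6.000]] (det J = -27.000).
Solving J·Δ = −F gives Δ = (0.889, 1.444).
Then the next iterate is (s, t)₁ = (-1.111, 3.944).

(-1.111, 3.944)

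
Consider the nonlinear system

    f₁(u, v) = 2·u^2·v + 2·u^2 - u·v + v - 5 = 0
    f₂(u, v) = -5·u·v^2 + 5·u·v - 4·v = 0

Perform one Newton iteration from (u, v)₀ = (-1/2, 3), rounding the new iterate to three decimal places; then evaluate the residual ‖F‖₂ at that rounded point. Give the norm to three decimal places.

At (-1/2, 3): F = (1.500, 3.000).
Jacobian J = [[4·u·v + 4·u - v, 2·u^2 - u + 1], [-5·v^2 + 5·v, -10·u·v + 5·u - 4]].
At the point, J = [[-11.000, 2.000], [-30.000, 8.500]] (det J = -33.500).
Solving J·Δ = −F gives Δ = (0.201, 0.358).
Then the next iterate is (u, v)₁ = (-0.299, 3.358).
Re-evaluating at (-0.299, 3.358): F = (0.14126, -1.59434), so ‖F‖₂ = 1.601.

1.601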